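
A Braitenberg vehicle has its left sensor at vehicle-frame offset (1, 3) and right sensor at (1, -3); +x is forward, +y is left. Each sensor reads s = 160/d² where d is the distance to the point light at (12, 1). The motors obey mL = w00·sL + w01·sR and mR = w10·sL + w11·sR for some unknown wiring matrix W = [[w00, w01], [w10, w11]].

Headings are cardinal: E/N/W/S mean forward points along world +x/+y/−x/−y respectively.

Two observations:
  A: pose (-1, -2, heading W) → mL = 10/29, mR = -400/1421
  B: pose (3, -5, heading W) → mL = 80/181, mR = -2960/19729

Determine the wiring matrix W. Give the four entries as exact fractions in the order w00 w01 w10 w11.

obs A: pose=(-1,-2,W) → sL=20/29, sR=40/49, mL=10/29, mR=-400/1421
obs B: pose=(3,-5,W) → sL=160/181, sR=160/109, mL=80/181, mR=-2960/19729
sensor matrix S = [[20/29, 40/49], [160/181, 160/109]]; det S = 8150400/28034909
solve [mL_A; mL_B] = S·[w00; w01] and [mR_A; mR_B] = S·[w10; w11]:
  w00 = 1/2, w01 = 0, w10 = -1, w11 = 1/2

1/2 0 -1 1/2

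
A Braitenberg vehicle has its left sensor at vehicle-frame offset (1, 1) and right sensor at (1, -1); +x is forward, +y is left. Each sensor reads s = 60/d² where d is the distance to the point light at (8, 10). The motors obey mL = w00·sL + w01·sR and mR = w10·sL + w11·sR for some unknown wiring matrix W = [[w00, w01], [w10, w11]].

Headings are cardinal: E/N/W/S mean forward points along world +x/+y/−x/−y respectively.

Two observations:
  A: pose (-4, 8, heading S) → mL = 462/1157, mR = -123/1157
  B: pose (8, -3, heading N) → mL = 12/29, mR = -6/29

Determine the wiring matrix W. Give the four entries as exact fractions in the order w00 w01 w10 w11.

obs A: pose=(-4,8,S) → sL=6/13, sR=30/89, mL=462/1157, mR=-123/1157
obs B: pose=(8,-3,N) → sL=12/29, sR=12/29, mL=12/29, mR=-6/29
sensor matrix S = [[6/13, 30/89], [12/29, 12/29]]; det S = 1728/33553
solve [mL_A; mL_B] = S·[w00; w01] and [mR_A; mR_B] = S·[w10; w11]:
  w00 = 1/2, w01 = 1/2, w10 = 1/2, w11 = -1

1/2 1/2 1/2 -1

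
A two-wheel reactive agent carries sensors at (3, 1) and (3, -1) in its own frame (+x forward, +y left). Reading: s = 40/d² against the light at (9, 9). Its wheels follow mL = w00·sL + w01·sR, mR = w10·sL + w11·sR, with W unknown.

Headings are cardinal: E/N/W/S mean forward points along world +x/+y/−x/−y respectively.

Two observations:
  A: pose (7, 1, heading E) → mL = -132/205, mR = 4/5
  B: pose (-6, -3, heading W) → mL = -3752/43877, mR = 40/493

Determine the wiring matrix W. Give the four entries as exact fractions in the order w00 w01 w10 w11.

-1/2 -1/2 1 0

obs A: pose=(7,1,E) → sL=4/5, sR=20/41, mL=-132/205, mR=4/5
obs B: pose=(-6,-3,W) → sL=40/493, sR=8/89, mL=-3752/43877, mR=40/493
sensor matrix S = [[4/5, 20/41], [40/493, 8/89]]; det S = 290816/8994785
solve [mL_A; mL_B] = S·[w00; w01] and [mR_A; mR_B] = S·[w10; w11]:
  w00 = -1/2, w01 = -1/2, w10 = 1, w11 = 0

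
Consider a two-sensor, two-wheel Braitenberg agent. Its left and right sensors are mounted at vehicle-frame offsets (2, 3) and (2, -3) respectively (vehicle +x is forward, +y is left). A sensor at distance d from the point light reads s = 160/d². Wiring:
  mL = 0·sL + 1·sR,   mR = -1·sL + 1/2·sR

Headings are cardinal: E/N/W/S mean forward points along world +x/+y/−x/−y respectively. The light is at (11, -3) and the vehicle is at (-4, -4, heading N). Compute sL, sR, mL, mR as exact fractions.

32/65 32/29 32/29 112/1885

left sensor world pos  = (-7, -2); dL² = 325
right sensor world pos = (-1, -2); dR² = 145
sL = 160/325 = 32/65
sR = 160/145 = 32/29
mL = 0·sL + 1·sR = 32/29
mR = -1·sL + 1/2·sR = 112/1885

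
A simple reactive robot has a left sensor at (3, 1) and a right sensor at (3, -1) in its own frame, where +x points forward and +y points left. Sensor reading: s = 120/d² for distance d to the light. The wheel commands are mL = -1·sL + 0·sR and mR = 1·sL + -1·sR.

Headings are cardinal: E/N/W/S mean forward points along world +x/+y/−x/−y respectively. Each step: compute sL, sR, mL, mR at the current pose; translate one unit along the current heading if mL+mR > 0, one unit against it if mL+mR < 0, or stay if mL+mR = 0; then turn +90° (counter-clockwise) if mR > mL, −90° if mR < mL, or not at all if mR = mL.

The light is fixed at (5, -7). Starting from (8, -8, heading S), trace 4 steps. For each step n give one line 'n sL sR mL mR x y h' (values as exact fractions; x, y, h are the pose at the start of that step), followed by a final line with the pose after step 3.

n=0: pose=(8,-8,S); sL=15/4, sR=6; mL=-15/4, mR=-9/4; mL+mR=-6 → advance -1; mR−mL=3/2 → turn +1·90°
n=1: pose=(8,-7,E); sL=120/37, sR=120/37; mL=-120/37, mR=0; mL+mR=-120/37 → advance -1; mR−mL=120/37 → turn +1·90°
n=2: pose=(7,-7,N); sL=12, sR=20/3; mL=-12, mR=16/3; mL+mR=-20/3 → advance -1; mR−mL=52/3 → turn +1·90°
n=3: pose=(7,-8,W); sL=24, sR=120; mL=-24, mR=-96; mL+mR=-120 → advance -1; mR−mL=-72 → turn -1·90°

0 15/4 6 -15/4 -9/4 8 -8 S
1 120/37 120/37 -120/37 0 8 -7 E
2 12 20/3 -12 16/3 7 -7 N
3 24 120 -24 -96 7 -8 W
final 8 -8 N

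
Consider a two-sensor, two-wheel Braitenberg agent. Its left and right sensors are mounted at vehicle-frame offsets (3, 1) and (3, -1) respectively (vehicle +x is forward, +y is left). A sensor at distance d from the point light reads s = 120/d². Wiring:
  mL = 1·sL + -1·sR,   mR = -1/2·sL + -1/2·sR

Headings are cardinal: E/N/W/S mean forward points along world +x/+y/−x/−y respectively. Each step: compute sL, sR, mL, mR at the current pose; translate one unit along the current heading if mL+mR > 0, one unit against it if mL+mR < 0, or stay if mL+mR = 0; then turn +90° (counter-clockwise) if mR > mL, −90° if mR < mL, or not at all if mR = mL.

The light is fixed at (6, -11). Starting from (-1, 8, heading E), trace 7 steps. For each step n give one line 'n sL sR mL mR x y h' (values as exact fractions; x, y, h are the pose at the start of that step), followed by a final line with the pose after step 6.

0 15/52 6/17 -57/884 -567/1768 -1 8 E
1 24/61 120/337 768/20557 -7704/20557 -2 8 S
2 60/241 60/281 2400/67721 -15660/67721 -2 9 W
3 120/593 24/113 -672/67009 -13896/67009 -1 9 N
4 15/52 6/17 -57/884 -567/1768 -1 8 E
5 24/61 120/337 768/20557 -7704/20557 -2 8 S
6 60/241 60/281 2400/67721 -15660/67721 -2 9 W
final -1 9 N

n=0: pose=(-1,8,E); sL=15/52, sR=6/17; mL=-57/884, mR=-567/1768; mL+mR=-681/1768 → advance -1; mR−mL=-453/1768 → turn -1·90°
n=1: pose=(-2,8,S); sL=24/61, sR=120/337; mL=768/20557, mR=-7704/20557; mL+mR=-6936/20557 → advance -1; mR−mL=-8472/20557 → turn -1·90°
n=2: pose=(-2,9,W); sL=60/241, sR=60/281; mL=2400/67721, mR=-15660/67721; mL+mR=-13260/67721 → advance -1; mR−mL=-18060/67721 → turn -1·90°
n=3: pose=(-1,9,N); sL=120/593, sR=24/113; mL=-672/67009, mR=-13896/67009; mL+mR=-14568/67009 → advance -1; mR−mL=-13224/67009 → turn -1·90°
n=4: pose=(-1,8,E); sL=15/52, sR=6/17; mL=-57/884, mR=-567/1768; mL+mR=-681/1768 → advance -1; mR−mL=-453/1768 → turn -1·90°
n=5: pose=(-2,8,S); sL=24/61, sR=120/337; mL=768/20557, mR=-7704/20557; mL+mR=-6936/20557 → advance -1; mR−mL=-8472/20557 → turn -1·90°
n=6: pose=(-2,9,W); sL=60/241, sR=60/281; mL=2400/67721, mR=-15660/67721; mL+mR=-13260/67721 → advance -1; mR−mL=-18060/67721 → turn -1·90°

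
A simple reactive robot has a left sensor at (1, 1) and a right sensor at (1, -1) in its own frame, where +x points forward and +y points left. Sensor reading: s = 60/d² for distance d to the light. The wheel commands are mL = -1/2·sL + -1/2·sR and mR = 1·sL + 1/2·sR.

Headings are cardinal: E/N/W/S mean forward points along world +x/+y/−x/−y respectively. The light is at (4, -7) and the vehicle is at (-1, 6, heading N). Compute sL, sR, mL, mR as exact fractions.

15/58 15/53 -1665/6148 615/1537

left sensor world pos  = (-2, 7); dL² = 232
right sensor world pos = (0, 7); dR² = 212
sL = 60/232 = 15/58
sR = 60/212 = 15/53
mL = -1/2·sL + -1/2·sR = -1665/6148
mR = 1·sL + 1/2·sR = 615/1537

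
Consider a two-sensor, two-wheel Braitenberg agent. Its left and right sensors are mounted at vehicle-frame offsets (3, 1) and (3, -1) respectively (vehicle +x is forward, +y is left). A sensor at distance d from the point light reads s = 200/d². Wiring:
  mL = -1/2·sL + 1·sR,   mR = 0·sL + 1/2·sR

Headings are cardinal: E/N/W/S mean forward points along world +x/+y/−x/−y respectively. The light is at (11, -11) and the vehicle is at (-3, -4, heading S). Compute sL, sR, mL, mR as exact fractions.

left sensor world pos  = (-2, -7); dL² = 185
right sensor world pos = (-4, -7); dR² = 241
sL = 200/185 = 40/37
sR = 200/241 = 200/241
mL = -1/2·sL + 1·sR = 2580/8917
mR = 0·sL + 1/2·sR = 100/241

40/37 200/241 2580/8917 100/241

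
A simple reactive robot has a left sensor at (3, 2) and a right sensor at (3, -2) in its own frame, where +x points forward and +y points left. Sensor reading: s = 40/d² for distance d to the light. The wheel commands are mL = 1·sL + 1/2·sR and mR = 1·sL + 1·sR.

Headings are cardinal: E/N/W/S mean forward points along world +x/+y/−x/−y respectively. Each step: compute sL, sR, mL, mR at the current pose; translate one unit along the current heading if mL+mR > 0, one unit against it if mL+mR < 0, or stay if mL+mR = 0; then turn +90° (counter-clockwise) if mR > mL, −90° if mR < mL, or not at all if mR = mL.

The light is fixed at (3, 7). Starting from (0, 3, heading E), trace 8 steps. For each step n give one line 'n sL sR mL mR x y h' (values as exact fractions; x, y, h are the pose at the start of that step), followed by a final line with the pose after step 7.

0 10 10/9 95/9 100/9 0 3 E
1 40/17 40 380/17 720/17 1 3 N
2 4/5 20/13 102/65 152/65 1 4 W
3 40/37 40/61 3180/2257 3920/2257 0 4 S
4 10 10/9 95/9 100/9 0 3 E
5 40/17 40 380/17 720/17 1 3 N
6 4/5 20/13 102/65 152/65 1 4 W
7 40/37 40/61 3180/2257 3920/2257 0 4 S
final 0 3 E

n=0: pose=(0,3,E); sL=10, sR=10/9; mL=95/9, mR=100/9; mL+mR=65/3 → advance +1; mR−mL=5/9 → turn +1·90°
n=1: pose=(1,3,N); sL=40/17, sR=40; mL=380/17, mR=720/17; mL+mR=1100/17 → advance +1; mR−mL=20 → turn +1·90°
n=2: pose=(1,4,W); sL=4/5, sR=20/13; mL=102/65, mR=152/65; mL+mR=254/65 → advance +1; mR−mL=10/13 → turn +1·90°
n=3: pose=(0,4,S); sL=40/37, sR=40/61; mL=3180/2257, mR=3920/2257; mL+mR=7100/2257 → advance +1; mR−mL=20/61 → turn +1·90°
n=4: pose=(0,3,E); sL=10, sR=10/9; mL=95/9, mR=100/9; mL+mR=65/3 → advance +1; mR−mL=5/9 → turn +1·90°
n=5: pose=(1,3,N); sL=40/17, sR=40; mL=380/17, mR=720/17; mL+mR=1100/17 → advance +1; mR−mL=20 → turn +1·90°
n=6: pose=(1,4,W); sL=4/5, sR=20/13; mL=102/65, mR=152/65; mL+mR=254/65 → advance +1; mR−mL=10/13 → turn +1·90°
n=7: pose=(0,4,S); sL=40/37, sR=40/61; mL=3180/2257, mR=3920/2257; mL+mR=7100/2257 → advance +1; mR−mL=20/61 → turn +1·90°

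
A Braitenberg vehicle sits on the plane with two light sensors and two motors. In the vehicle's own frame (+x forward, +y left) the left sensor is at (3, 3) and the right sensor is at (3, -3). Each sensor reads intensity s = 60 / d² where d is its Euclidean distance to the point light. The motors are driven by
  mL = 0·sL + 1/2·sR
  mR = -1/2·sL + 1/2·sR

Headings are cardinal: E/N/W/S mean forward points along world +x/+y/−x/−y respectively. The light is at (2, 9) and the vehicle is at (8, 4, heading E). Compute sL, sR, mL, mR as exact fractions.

left sensor world pos  = (11, 7); dL² = 85
right sensor world pos = (11, 1); dR² = 145
sL = 60/85 = 12/17
sR = 60/145 = 12/29
mL = 0·sL + 1/2·sR = 6/29
mR = -1/2·sL + 1/2·sR = -72/493

12/17 12/29 6/29 -72/493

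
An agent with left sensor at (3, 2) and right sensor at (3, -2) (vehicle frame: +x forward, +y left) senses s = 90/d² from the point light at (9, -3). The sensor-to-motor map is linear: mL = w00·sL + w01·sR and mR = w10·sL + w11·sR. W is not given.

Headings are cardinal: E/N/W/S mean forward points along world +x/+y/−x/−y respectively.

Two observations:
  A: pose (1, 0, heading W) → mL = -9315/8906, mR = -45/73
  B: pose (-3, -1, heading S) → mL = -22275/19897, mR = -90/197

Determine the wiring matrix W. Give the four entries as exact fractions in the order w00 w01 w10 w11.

-1 -1/2 0 -1

obs A: pose=(1,0,W) → sL=45/61, sR=45/73, mL=-9315/8906, mR=-45/73
obs B: pose=(-3,-1,S) → sL=90/101, sR=90/197, mL=-22275/19897, mR=-90/197
sensor matrix S = [[45/61, 45/73], [90/101, 90/197]]; det S = -18808200/88601341
solve [mL_A; mL_B] = S·[w00; w01] and [mR_A; mR_B] = S·[w10; w11]:
  w00 = -1, w01 = -1/2, w10 = 0, w11 = -1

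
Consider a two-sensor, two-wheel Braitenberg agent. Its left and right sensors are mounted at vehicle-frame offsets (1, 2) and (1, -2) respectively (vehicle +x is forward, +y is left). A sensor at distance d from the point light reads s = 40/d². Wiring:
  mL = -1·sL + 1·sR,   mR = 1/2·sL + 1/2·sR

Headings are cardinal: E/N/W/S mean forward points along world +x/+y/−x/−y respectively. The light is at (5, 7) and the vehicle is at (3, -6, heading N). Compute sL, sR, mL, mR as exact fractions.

1/4 5/18 1/36 19/72

left sensor world pos  = (1, -5); dL² = 160
right sensor world pos = (5, -5); dR² = 144
sL = 40/160 = 1/4
sR = 40/144 = 5/18
mL = -1·sL + 1·sR = 1/36
mR = 1/2·sL + 1/2·sR = 19/72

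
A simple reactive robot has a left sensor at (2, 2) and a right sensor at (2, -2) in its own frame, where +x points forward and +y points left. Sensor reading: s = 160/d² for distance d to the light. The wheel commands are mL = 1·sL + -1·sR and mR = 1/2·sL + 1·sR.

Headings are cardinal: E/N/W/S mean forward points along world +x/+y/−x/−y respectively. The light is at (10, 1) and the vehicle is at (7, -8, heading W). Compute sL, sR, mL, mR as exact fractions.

left sensor world pos  = (5, -10); dL² = 146
right sensor world pos = (5, -6); dR² = 74
sL = 160/146 = 80/73
sR = 160/74 = 80/37
mL = 1·sL + -1·sR = -2880/2701
mR = 1/2·sL + 1·sR = 7320/2701

80/73 80/37 -2880/2701 7320/2701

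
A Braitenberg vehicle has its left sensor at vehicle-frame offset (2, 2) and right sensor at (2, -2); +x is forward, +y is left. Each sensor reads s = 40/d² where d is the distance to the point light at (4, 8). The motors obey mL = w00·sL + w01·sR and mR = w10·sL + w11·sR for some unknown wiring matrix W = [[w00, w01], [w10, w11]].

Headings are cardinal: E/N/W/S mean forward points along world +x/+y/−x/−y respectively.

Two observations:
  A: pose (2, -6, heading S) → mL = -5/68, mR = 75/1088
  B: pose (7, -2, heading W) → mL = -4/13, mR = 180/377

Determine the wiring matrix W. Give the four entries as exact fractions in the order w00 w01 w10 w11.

obs A: pose=(2,-6,S) → sL=5/32, sR=5/34, mL=-5/68, mR=75/1088
obs B: pose=(7,-2,W) → sL=8/29, sR=8/13, mL=-4/13, mR=180/377
sensor matrix S = [[5/32, 5/34], [8/29, 8/13]]; det S = 1425/25636
solve [mL_A; mL_B] = S·[w00; w01] and [mR_A; mR_B] = S·[w10; w11]:
  w00 = 0, w01 = -1/2, w10 = -1/2, w11 = 1

0 -1/2 -1/2 1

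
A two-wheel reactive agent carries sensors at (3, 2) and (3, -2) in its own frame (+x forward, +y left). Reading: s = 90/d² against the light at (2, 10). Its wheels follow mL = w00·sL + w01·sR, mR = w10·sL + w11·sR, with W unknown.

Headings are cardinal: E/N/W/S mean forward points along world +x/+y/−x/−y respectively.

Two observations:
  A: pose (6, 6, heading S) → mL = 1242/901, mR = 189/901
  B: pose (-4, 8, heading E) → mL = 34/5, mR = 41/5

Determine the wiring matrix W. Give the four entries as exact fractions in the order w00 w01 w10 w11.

obs A: pose=(6,6,S) → sL=18/17, sR=90/53, mL=1242/901, mR=189/901
obs B: pose=(-4,8,E) → sL=10, sR=18/5, mL=34/5, mR=41/5
sensor matrix S = [[18/17, 90/53], [10, 18/5]]; det S = -59328/4505
solve [mL_A; mL_B] = S·[w00; w01] and [mR_A; mR_B] = S·[w10; w11]:
  w00 = 1/2, w01 = 1/2, w10 = 1, w11 = -1/2

1/2 1/2 1 -1/2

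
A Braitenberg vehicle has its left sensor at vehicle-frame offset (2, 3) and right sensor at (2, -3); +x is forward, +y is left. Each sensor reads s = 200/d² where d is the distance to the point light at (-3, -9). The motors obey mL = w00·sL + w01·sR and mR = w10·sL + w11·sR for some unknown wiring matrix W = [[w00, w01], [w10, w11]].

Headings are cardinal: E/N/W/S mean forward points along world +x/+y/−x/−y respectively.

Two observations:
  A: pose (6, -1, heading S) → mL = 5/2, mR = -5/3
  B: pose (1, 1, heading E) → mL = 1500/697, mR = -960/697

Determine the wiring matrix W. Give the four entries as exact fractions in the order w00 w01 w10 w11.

1 1/2 1 -1

obs A: pose=(6,-1,S) → sL=10/9, sR=25/9, mL=5/2, mR=-5/3
obs B: pose=(1,1,E) → sL=40/41, sR=40/17, mL=1500/697, mR=-960/697
sensor matrix S = [[10/9, 25/9], [40/41, 40/17]]; det S = -200/2091
solve [mL_A; mL_B] = S·[w00; w01] and [mR_A; mR_B] = S·[w10; w11]:
  w00 = 1, w01 = 1/2, w10 = 1, w11 = -1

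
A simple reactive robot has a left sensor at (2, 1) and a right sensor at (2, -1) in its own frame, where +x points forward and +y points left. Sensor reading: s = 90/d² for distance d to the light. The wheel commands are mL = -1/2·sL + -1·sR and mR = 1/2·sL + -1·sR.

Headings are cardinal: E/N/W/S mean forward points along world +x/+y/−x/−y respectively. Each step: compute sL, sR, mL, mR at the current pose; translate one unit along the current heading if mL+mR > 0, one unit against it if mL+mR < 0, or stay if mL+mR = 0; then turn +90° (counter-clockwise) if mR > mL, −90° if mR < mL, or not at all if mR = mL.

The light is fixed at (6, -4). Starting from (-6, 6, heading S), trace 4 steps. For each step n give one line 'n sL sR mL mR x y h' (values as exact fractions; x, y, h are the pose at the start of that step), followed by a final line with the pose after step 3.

n=0: pose=(-6,6,S); sL=18/37, sR=90/233; mL=-5427/8621, mR=-1233/8621; mL+mR=-180/233 → advance -1; mR−mL=18/37 → turn +1·90°
n=1: pose=(-6,7,E); sL=45/122, sR=9/20; mL=-387/610, mR=-81/305; mL+mR=-9/10 → advance -1; mR−mL=45/122 → turn +1·90°
n=2: pose=(-7,7,N); sL=18/73, sR=90/313; mL=-9387/22849, mR=-3753/22849; mL+mR=-180/313 → advance -1; mR−mL=18/73 → turn +1·90°
n=3: pose=(-7,6,W); sL=5/17, sR=45/173; mL=-2395/5882, mR=-665/5882; mL+mR=-90/173 → advance -1; mR−mL=5/17 → turn +1·90°

0 18/37 90/233 -5427/8621 -1233/8621 -6 6 S
1 45/122 9/20 -387/610 -81/305 -6 7 E
2 18/73 90/313 -9387/22849 -3753/22849 -7 7 N
3 5/17 45/173 -2395/5882 -665/5882 -7 6 W
final -6 6 S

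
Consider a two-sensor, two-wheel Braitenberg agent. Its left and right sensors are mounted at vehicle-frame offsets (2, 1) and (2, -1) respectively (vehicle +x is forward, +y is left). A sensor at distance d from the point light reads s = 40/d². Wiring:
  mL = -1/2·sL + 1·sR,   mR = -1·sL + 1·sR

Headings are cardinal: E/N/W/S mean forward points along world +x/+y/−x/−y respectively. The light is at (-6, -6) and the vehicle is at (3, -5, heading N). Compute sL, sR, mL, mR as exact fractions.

40/73 40/109 740/7957 -1440/7957

left sensor world pos  = (2, -3); dL² = 73
right sensor world pos = (4, -3); dR² = 109
sL = 40/73 = 40/73
sR = 40/109 = 40/109
mL = -1/2·sL + 1·sR = 740/7957
mR = -1·sL + 1·sR = -1440/7957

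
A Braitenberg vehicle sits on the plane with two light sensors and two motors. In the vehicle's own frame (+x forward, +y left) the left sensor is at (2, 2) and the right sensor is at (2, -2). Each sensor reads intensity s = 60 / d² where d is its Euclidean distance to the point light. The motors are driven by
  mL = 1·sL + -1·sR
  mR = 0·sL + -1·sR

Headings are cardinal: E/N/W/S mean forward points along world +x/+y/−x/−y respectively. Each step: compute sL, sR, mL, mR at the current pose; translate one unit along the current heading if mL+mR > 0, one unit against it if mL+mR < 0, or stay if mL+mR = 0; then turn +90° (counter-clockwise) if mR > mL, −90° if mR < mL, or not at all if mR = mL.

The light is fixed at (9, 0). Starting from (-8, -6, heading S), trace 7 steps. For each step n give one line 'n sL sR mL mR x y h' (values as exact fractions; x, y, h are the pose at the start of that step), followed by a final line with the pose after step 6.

0 60/289 12/85 96/1445 -12/85 -8 -6 S
1 6/41 6/37 -24/1517 -6/37 -8 -5 W
2 20/111 12/41 -512/4551 -12/41 -7 -5 N
3 15/53 3/13 36/689 -3/13 -7 -6 E
4 60/289 12/85 96/1445 -12/85 -8 -6 S
5 6/41 6/37 -24/1517 -6/37 -8 -5 W
6 20/111 12/41 -512/4551 -12/41 -7 -5 N
final -7 -6 E

n=0: pose=(-8,-6,S); sL=60/289, sR=12/85; mL=96/1445, mR=-12/85; mL+mR=-108/1445 → advance -1; mR−mL=-60/289 → turn -1·90°
n=1: pose=(-8,-5,W); sL=6/41, sR=6/37; mL=-24/1517, mR=-6/37; mL+mR=-270/1517 → advance -1; mR−mL=-6/41 → turn -1·90°
n=2: pose=(-7,-5,N); sL=20/111, sR=12/41; mL=-512/4551, mR=-12/41; mL+mR=-1844/4551 → advance -1; mR−mL=-20/111 → turn -1·90°
n=3: pose=(-7,-6,E); sL=15/53, sR=3/13; mL=36/689, mR=-3/13; mL+mR=-123/689 → advance -1; mR−mL=-15/53 → turn -1·90°
n=4: pose=(-8,-6,S); sL=60/289, sR=12/85; mL=96/1445, mR=-12/85; mL+mR=-108/1445 → advance -1; mR−mL=-60/289 → turn -1·90°
n=5: pose=(-8,-5,W); sL=6/41, sR=6/37; mL=-24/1517, mR=-6/37; mL+mR=-270/1517 → advance -1; mR−mL=-6/41 → turn -1·90°
n=6: pose=(-7,-5,N); sL=20/111, sR=12/41; mL=-512/4551, mR=-12/41; mL+mR=-1844/4551 → advance -1; mR−mL=-20/111 → turn -1·90°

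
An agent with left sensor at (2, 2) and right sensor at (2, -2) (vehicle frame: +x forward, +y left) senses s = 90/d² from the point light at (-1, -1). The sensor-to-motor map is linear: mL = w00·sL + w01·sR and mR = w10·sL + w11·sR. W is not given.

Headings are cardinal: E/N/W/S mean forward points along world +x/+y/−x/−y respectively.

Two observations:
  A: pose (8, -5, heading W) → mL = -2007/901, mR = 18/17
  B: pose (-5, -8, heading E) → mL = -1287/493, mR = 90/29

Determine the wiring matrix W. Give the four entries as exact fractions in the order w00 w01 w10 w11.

obs A: pose=(8,-5,W) → sL=18/17, sR=90/53, mL=-2007/901, mR=18/17
obs B: pose=(-5,-8,E) → sL=90/29, sR=18/17, mL=-1287/493, mR=90/29
sensor matrix S = [[18/17, 90/53], [90/29, 18/17]]; det S = -1842912/444193
solve [mL_A; mL_B] = S·[w00; w01] and [mR_A; mR_B] = S·[w10; w11]:
  w00 = -1/2, w01 = -1, w10 = 1, w11 = 0

-1/2 -1 1 0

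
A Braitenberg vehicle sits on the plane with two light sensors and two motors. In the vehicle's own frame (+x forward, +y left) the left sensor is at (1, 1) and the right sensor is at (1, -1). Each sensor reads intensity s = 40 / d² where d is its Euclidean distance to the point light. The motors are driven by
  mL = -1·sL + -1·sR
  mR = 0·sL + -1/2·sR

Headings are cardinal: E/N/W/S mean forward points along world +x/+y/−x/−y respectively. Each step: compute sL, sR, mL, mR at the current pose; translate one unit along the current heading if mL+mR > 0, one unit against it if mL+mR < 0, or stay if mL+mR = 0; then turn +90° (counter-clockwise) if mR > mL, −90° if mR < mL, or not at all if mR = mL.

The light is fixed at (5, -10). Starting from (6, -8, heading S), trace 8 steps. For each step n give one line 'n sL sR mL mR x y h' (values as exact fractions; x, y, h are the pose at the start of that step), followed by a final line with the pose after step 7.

0 8 40 -48 -20 6 -8 S
1 2 5 -7 -5/2 6 -7 E
2 40/17 40/17 -80/17 -20/17 5 -7 N
3 20 4 -24 -2 5 -8 W
4 8 40 -48 -20 6 -8 S
5 2 5 -7 -5/2 6 -7 E
6 40/17 40/17 -80/17 -20/17 5 -7 N
7 20 4 -24 -2 5 -8 W
final 6 -8 S

n=0: pose=(6,-8,S); sL=8, sR=40; mL=-48, mR=-20; mL+mR=-68 → advance -1; mR−mL=28 → turn +1·90°
n=1: pose=(6,-7,E); sL=2, sR=5; mL=-7, mR=-5/2; mL+mR=-19/2 → advance -1; mR−mL=9/2 → turn +1·90°
n=2: pose=(5,-7,N); sL=40/17, sR=40/17; mL=-80/17, mR=-20/17; mL+mR=-100/17 → advance -1; mR−mL=60/17 → turn +1·90°
n=3: pose=(5,-8,W); sL=20, sR=4; mL=-24, mR=-2; mL+mR=-26 → advance -1; mR−mL=22 → turn +1·90°
n=4: pose=(6,-8,S); sL=8, sR=40; mL=-48, mR=-20; mL+mR=-68 → advance -1; mR−mL=28 → turn +1·90°
n=5: pose=(6,-7,E); sL=2, sR=5; mL=-7, mR=-5/2; mL+mR=-19/2 → advance -1; mR−mL=9/2 → turn +1·90°
n=6: pose=(5,-7,N); sL=40/17, sR=40/17; mL=-80/17, mR=-20/17; mL+mR=-100/17 → advance -1; mR−mL=60/17 → turn +1·90°
n=7: pose=(5,-8,W); sL=20, sR=4; mL=-24, mR=-2; mL+mR=-26 → advance -1; mR−mL=22 → turn +1·90°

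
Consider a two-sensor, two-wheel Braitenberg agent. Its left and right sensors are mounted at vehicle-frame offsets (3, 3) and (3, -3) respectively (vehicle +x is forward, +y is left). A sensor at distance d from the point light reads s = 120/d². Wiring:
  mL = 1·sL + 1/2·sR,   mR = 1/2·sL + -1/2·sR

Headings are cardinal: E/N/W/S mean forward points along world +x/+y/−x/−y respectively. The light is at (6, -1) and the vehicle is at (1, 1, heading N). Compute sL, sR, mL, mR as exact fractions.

120/89 120/29 8820/2581 -3600/2581

left sensor world pos  = (-2, 4); dL² = 89
right sensor world pos = (4, 4); dR² = 29
sL = 120/89 = 120/89
sR = 120/29 = 120/29
mL = 1·sL + 1/2·sR = 8820/2581
mR = 1/2·sL + -1/2·sR = -3600/2581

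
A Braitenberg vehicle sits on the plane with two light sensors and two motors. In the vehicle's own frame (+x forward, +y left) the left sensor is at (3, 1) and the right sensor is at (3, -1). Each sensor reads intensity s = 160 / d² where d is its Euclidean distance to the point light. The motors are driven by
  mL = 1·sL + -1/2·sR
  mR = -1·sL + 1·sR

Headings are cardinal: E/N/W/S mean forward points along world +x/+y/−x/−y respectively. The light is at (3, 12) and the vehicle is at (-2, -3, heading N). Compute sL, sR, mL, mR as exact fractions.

left sensor world pos  = (-3, 0); dL² = 180
right sensor world pos = (-1, 0); dR² = 160
sL = 160/180 = 8/9
sR = 160/160 = 1
mL = 1·sL + -1/2·sR = 7/18
mR = -1·sL + 1·sR = 1/9

8/9 1 7/18 1/9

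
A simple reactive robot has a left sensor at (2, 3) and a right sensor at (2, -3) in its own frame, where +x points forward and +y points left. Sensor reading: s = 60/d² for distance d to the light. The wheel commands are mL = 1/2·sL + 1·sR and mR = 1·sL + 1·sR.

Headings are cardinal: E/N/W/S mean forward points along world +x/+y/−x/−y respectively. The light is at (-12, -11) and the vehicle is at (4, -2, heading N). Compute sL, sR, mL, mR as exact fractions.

left sensor world pos  = (1, 0); dL² = 290
right sensor world pos = (7, 0); dR² = 482
sL = 60/290 = 6/29
sR = 60/482 = 30/241
mL = 1/2·sL + 1·sR = 1593/6989
mR = 1·sL + 1·sR = 2316/6989

6/29 30/241 1593/6989 2316/6989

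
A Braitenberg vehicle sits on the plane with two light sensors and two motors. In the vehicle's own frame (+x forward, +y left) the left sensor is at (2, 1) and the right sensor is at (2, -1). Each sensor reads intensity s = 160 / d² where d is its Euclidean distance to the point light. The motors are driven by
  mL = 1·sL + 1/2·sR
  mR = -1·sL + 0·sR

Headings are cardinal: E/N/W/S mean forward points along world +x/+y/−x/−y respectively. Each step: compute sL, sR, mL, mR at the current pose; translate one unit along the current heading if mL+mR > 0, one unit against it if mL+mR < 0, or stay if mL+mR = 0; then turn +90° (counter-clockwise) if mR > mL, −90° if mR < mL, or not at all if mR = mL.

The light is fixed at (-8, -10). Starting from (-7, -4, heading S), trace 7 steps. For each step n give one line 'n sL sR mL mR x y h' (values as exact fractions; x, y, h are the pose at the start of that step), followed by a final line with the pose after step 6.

n=0: pose=(-7,-4,S); sL=8, sR=10; mL=13, mR=-8; mL+mR=5 → advance +1; mR−mL=-21 → turn -1·90°
n=1: pose=(-7,-5,W); sL=160/17, sR=160/37; mL=7280/629, mR=-160/17; mL+mR=80/37 → advance +1; mR−mL=-13200/629 → turn -1·90°
n=2: pose=(-8,-5,N); sL=16/5, sR=16/5; mL=24/5, mR=-16/5; mL+mR=8/5 → advance +1; mR−mL=-8 → turn -1·90°
n=3: pose=(-8,-4,E); sL=160/53, sR=160/29; mL=8880/1537, mR=-160/53; mL+mR=80/29 → advance +1; mR−mL=-13520/1537 → turn -1·90°
n=4: pose=(-7,-4,S); sL=8, sR=10; mL=13, mR=-8; mL+mR=5 → advance +1; mR−mL=-21 → turn -1·90°
n=5: pose=(-7,-5,W); sL=160/17, sR=160/37; mL=7280/629, mR=-160/17; mL+mR=80/37 → advance +1; mR−mL=-13200/629 → turn -1·90°
n=6: pose=(-8,-5,N); sL=16/5, sR=16/5; mL=24/5, mR=-16/5; mL+mR=8/5 → advance +1; mR−mL=-8 → turn -1·90°

0 8 10 13 -8 -7 -4 S
1 160/17 160/37 7280/629 -160/17 -7 -5 W
2 16/5 16/5 24/5 -16/5 -8 -5 N
3 160/53 160/29 8880/1537 -160/53 -8 -4 E
4 8 10 13 -8 -7 -4 S
5 160/17 160/37 7280/629 -160/17 -7 -5 W
6 16/5 16/5 24/5 -16/5 -8 -5 N
final -8 -4 E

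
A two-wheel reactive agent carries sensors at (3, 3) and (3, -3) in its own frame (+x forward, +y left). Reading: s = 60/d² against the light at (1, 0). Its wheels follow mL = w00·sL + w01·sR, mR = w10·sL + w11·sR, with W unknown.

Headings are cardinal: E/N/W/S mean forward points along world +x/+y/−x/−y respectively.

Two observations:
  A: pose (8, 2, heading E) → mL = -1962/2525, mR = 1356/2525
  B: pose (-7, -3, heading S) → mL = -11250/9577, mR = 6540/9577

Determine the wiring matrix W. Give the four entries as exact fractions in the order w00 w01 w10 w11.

-1 -1/2 1/2 1/2

obs A: pose=(8,2,E) → sL=12/25, sR=60/101, mL=-1962/2525, mR=1356/2525
obs B: pose=(-7,-3,S) → sL=60/61, sR=60/157, mL=-11250/9577, mR=6540/9577
sensor matrix S = [[12/25, 60/101], [60/61, 60/157]]; det S = -1938816/4836385
solve [mL_A; mL_B] = S·[w00; w01] and [mR_A; mR_B] = S·[w10; w11]:
  w00 = -1, w01 = -1/2, w10 = 1/2, w11 = 1/2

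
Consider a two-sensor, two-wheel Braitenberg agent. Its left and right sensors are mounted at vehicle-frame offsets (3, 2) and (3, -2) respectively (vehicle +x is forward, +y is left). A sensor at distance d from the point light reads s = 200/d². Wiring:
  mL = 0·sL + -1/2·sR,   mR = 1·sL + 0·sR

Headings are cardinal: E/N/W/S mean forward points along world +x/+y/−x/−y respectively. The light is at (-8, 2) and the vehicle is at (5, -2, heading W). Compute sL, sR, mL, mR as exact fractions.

25/17 25/13 -25/26 25/17

left sensor world pos  = (2, -4); dL² = 136
right sensor world pos = (2, 0); dR² = 104
sL = 200/136 = 25/17
sR = 200/104 = 25/13
mL = 0·sL + -1/2·sR = -25/26
mR = 1·sL + 0·sR = 25/17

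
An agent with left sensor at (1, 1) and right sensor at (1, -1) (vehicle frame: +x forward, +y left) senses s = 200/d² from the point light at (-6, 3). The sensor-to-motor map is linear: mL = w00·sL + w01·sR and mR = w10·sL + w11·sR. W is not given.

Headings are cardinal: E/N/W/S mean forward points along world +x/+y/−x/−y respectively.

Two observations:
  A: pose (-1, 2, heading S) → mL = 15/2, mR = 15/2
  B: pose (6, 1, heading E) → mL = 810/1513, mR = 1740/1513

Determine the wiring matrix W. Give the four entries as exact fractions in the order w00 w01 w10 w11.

obs A: pose=(-1,2,S) → sL=5, sR=10, mL=15/2, mR=15/2
obs B: pose=(6,1,E) → sL=20/17, sR=100/89, mL=810/1513, mR=1740/1513
sensor matrix S = [[5, 10], [20/17, 100/89]]; det S = -9300/1513
solve [mL_A; mL_B] = S·[w00; w01] and [mR_A; mR_B] = S·[w10; w11]:
  w00 = -1/2, w01 = 1, w10 = 1/2, w11 = 1/2

-1/2 1 1/2 1/2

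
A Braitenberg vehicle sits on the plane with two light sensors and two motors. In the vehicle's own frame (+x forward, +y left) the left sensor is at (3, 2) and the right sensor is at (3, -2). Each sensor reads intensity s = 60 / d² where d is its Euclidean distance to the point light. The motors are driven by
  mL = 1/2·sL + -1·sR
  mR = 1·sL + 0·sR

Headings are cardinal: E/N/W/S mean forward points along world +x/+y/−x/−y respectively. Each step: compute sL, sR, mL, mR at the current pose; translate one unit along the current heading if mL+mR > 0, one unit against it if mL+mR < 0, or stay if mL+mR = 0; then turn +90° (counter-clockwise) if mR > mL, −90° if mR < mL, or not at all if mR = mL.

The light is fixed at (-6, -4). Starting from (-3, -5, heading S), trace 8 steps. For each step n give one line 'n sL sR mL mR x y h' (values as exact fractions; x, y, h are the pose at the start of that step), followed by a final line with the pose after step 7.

0 60/41 60/17 -1950/697 60/41 -3 -5 S
1 3/2 3/2 -3/4 3/2 -3 -4 E
2 60/13 4/3 38/39 60/13 -2 -4 N
3 30 6 9 30 -2 -3 W
4 60/29 12 -318/29 60/29 -3 -3 S
5 15/13 5/3 -85/78 15/13 -3 -2 E
6 60/29 60/61 90/1769 60/29 -2 -2 N
7 30 30/13 165/13 30 -2 -1 W
final -3 -1 S

n=0: pose=(-3,-5,S); sL=60/41, sR=60/17; mL=-1950/697, mR=60/41; mL+mR=-930/697 → advance -1; mR−mL=2970/697 → turn +1·90°
n=1: pose=(-3,-4,E); sL=3/2, sR=3/2; mL=-3/4, mR=3/2; mL+mR=3/4 → advance +1; mR−mL=9/4 → turn +1·90°
n=2: pose=(-2,-4,N); sL=60/13, sR=4/3; mL=38/39, mR=60/13; mL+mR=218/39 → advance +1; mR−mL=142/39 → turn +1·90°
n=3: pose=(-2,-3,W); sL=30, sR=6; mL=9, mR=30; mL+mR=39 → advance +1; mR−mL=21 → turn +1·90°
n=4: pose=(-3,-3,S); sL=60/29, sR=12; mL=-318/29, mR=60/29; mL+mR=-258/29 → advance -1; mR−mL=378/29 → turn +1·90°
n=5: pose=(-3,-2,E); sL=15/13, sR=5/3; mL=-85/78, mR=15/13; mL+mR=5/78 → advance +1; mR−mL=175/78 → turn +1·90°
n=6: pose=(-2,-2,N); sL=60/29, sR=60/61; mL=90/1769, mR=60/29; mL+mR=3750/1769 → advance +1; mR−mL=3570/1769 → turn +1·90°
n=7: pose=(-2,-1,W); sL=30, sR=30/13; mL=165/13, mR=30; mL+mR=555/13 → advance +1; mR−mL=225/13 → turn +1·90°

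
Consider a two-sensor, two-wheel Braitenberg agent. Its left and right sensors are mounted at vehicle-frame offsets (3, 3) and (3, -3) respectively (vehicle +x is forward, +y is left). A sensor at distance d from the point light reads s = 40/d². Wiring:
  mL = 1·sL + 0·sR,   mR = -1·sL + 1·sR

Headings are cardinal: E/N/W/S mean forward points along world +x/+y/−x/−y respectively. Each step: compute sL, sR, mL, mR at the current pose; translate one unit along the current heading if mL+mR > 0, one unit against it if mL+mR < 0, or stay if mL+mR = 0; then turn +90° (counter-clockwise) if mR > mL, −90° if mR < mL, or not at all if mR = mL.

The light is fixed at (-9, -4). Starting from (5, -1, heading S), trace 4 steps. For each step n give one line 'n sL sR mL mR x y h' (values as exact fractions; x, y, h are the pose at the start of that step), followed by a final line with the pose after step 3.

0 40/289 40/121 40/289 6720/34969 5 -1 S
1 20/157 4/29 20/157 48/4553 5 -2 E
2 8/65 8/29 8/65 288/1885 6 -2 S
3 2/17 5/41 2/17 3/697 6 -3 E
final 7 -3 S

n=0: pose=(5,-1,S); sL=40/289, sR=40/121; mL=40/289, mR=6720/34969; mL+mR=40/121 → advance +1; mR−mL=1880/34969 → turn +1·90°
n=1: pose=(5,-2,E); sL=20/157, sR=4/29; mL=20/157, mR=48/4553; mL+mR=4/29 → advance +1; mR−mL=-532/4553 → turn -1·90°
n=2: pose=(6,-2,S); sL=8/65, sR=8/29; mL=8/65, mR=288/1885; mL+mR=8/29 → advance +1; mR−mL=56/1885 → turn +1·90°
n=3: pose=(6,-3,E); sL=2/17, sR=5/41; mL=2/17, mR=3/697; mL+mR=5/41 → advance +1; mR−mL=-79/697 → turn -1·90°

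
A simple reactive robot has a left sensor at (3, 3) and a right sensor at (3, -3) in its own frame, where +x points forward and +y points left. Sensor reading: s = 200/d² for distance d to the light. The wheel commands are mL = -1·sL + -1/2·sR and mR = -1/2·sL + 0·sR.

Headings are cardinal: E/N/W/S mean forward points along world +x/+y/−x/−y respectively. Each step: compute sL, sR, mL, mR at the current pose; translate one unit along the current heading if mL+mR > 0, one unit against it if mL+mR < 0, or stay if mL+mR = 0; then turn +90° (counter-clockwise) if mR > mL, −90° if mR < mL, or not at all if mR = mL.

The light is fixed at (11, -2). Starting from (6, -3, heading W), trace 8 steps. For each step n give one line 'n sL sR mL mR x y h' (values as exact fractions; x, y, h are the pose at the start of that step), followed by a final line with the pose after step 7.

n=0: pose=(6,-3,W); sL=5/2, sR=50/17; mL=-135/34, mR=-5/4; mL+mR=-355/68 → advance -1; mR−mL=185/68 → turn +1·90°
n=1: pose=(7,-3,S); sL=200/17, sR=40/13; mL=-2940/221, mR=-100/17; mL+mR=-4240/221 → advance -1; mR−mL=1640/221 → turn +1·90°
n=2: pose=(7,-2,E); sL=20, sR=20; mL=-30, mR=-10; mL+mR=-40 → advance -1; mR−mL=20 → turn +1·90°
n=3: pose=(6,-2,N); sL=200/73, sR=200/13; mL=-9900/949, mR=-100/73; mL+mR=-11200/949 → advance -1; mR−mL=8600/949 → turn +1·90°
n=4: pose=(6,-3,W); sL=5/2, sR=50/17; mL=-135/34, mR=-5/4; mL+mR=-355/68 → advance -1; mR−mL=185/68 → turn +1·90°
n=5: pose=(7,-3,S); sL=200/17, sR=40/13; mL=-2940/221, mR=-100/17; mL+mR=-4240/221 → advance -1; mR−mL=1640/221 → turn +1·90°
n=6: pose=(7,-2,E); sL=20, sR=20; mL=-30, mR=-10; mL+mR=-40 → advance -1; mR−mL=20 → turn +1·90°
n=7: pose=(6,-2,N); sL=200/73, sR=200/13; mL=-9900/949, mR=-100/73; mL+mR=-11200/949 → advance -1; mR−mL=8600/949 → turn +1·90°

0 5/2 50/17 -135/34 -5/4 6 -3 W
1 200/17 40/13 -2940/221 -100/17 7 -3 S
2 20 20 -30 -10 7 -2 E
3 200/73 200/13 -9900/949 -100/73 6 -2 N
4 5/2 50/17 -135/34 -5/4 6 -3 W
5 200/17 40/13 -2940/221 -100/17 7 -3 S
6 20 20 -30 -10 7 -2 E
7 200/73 200/13 -9900/949 -100/73 6 -2 N
final 6 -3 W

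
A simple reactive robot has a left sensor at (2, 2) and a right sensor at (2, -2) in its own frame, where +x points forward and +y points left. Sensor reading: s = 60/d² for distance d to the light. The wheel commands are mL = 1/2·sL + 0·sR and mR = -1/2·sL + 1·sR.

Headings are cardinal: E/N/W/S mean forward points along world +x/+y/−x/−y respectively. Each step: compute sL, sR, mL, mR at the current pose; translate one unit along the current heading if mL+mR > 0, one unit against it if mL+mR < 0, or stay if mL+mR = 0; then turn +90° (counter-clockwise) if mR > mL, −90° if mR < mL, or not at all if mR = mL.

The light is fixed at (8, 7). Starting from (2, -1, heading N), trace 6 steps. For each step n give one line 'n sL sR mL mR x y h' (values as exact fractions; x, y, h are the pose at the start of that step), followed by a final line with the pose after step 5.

0 3/5 15/13 3/10 111/130 2 -1 N
1 12/29 60/89 6/29 1206/2581 2 0 W
2 30/53 10/27 15/53 125/1431 1 0 S
3 60/181 20/39 30/181 2450/7059 1 -1 W
4 15/34 3/10 15/68 27/340 0 -1 S
5 60/221 60/149 30/221 8790/32929 0 -2 W
final -1 -2 S

n=0: pose=(2,-1,N); sL=3/5, sR=15/13; mL=3/10, mR=111/130; mL+mR=15/13 → advance +1; mR−mL=36/65 → turn +1·90°
n=1: pose=(2,0,W); sL=12/29, sR=60/89; mL=6/29, mR=1206/2581; mL+mR=60/89 → advance +1; mR−mL=672/2581 → turn +1·90°
n=2: pose=(1,0,S); sL=30/53, sR=10/27; mL=15/53, mR=125/1431; mL+mR=10/27 → advance +1; mR−mL=-280/1431 → turn -1·90°
n=3: pose=(1,-1,W); sL=60/181, sR=20/39; mL=30/181, mR=2450/7059; mL+mR=20/39 → advance +1; mR−mL=1280/7059 → turn +1·90°
n=4: pose=(0,-1,S); sL=15/34, sR=3/10; mL=15/68, mR=27/340; mL+mR=3/10 → advance +1; mR−mL=-12/85 → turn -1·90°
n=5: pose=(0,-2,W); sL=60/221, sR=60/149; mL=30/221, mR=8790/32929; mL+mR=60/149 → advance +1; mR−mL=4320/32929 → turn +1·90°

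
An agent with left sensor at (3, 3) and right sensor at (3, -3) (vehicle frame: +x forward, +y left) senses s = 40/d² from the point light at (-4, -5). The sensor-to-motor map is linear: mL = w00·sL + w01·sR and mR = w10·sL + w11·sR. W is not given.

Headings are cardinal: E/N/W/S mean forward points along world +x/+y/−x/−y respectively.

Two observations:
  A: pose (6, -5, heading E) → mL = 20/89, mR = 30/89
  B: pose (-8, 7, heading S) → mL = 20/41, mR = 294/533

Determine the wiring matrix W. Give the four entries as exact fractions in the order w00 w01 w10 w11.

1 0 1/2 1

obs A: pose=(6,-5,E) → sL=20/89, sR=20/89, mL=20/89, mR=30/89
obs B: pose=(-8,7,S) → sL=20/41, sR=4/13, mL=20/41, mR=294/533
sensor matrix S = [[20/89, 20/89], [20/41, 4/13]]; det S = -1920/47437
solve [mL_A; mL_B] = S·[w00; w01] and [mR_A; mR_B] = S·[w10; w11]:
  w00 = 1, w01 = 0, w10 = 1/2, w11 = 1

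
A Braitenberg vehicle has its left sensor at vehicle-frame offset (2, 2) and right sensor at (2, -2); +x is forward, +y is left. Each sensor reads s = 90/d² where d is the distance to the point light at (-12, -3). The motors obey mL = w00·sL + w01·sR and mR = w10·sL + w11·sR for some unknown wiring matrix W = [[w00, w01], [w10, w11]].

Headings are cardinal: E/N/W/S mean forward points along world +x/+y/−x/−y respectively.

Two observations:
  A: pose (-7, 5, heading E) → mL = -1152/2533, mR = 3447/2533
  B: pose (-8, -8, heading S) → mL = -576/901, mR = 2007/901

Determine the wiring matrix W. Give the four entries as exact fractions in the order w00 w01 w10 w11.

obs A: pose=(-7,5,E) → sL=90/149, sR=18/17, mL=-1152/2533, mR=3447/2533
obs B: pose=(-8,-8,S) → sL=18/17, sR=90/53, mL=-576/901, mR=2007/901
sensor matrix S = [[90/149, 18/17], [18/17, 90/53]]; det S = -217728/2282233
solve [mL_A; mL_B] = S·[w00; w01] and [mR_A; mR_B] = S·[w10; w11]:
  w00 = 1, w01 = -1, w10 = 1/2, w11 = 1

1 -1 1/2 1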